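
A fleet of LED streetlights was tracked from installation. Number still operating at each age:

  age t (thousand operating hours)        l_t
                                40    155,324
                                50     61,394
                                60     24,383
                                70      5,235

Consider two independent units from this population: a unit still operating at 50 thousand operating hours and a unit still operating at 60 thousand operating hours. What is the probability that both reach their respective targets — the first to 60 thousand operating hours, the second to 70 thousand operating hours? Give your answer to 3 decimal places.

p₁ = l_60/l_50 = 24,383/61,394 = 0.397156; p₂ = l_70/l_60 = 5,235/24,383 = 0.214699.
P(both) = p₁ × p₂ = 0.397156 × 0.214699 = 0.085269.

0.085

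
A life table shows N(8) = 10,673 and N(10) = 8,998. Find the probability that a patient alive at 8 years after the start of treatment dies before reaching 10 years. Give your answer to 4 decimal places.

0.1569

P(die before 10 | alive at 8) = 1 − N(10)/N(8) = 1 − 8,998/10,673 = (1,675)/10,673 = 0.156938.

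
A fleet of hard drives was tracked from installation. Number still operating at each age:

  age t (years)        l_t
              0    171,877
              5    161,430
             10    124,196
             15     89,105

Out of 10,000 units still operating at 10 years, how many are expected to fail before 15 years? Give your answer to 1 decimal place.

2825.5

The relevant probability is 1 − 89,105/124,196 = 0.282545.
Expected number = 10,000 × 0.282545 = 2825.5.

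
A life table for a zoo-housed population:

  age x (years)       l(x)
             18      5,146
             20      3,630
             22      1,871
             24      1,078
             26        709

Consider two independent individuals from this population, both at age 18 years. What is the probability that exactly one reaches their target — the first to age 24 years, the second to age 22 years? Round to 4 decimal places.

p₁ = l(24)/l(18) = 1,078/5,146 = 0.209483; p₂ = l(22)/l(18) = 1,871/5,146 = 0.363583.
P(exactly one) = p₁(1−p₂) + (1−p₁)p₂ = 0.133319 + 0.287419 = 0.420737.

0.4207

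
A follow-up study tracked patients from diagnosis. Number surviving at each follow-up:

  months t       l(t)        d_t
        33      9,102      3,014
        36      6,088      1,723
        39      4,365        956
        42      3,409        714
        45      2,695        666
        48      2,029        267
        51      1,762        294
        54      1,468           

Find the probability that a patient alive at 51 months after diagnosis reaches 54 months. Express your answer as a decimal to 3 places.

0.833

The conditional survival probability is l(54)/l(51) = 1,468/1,762 = 0.833144.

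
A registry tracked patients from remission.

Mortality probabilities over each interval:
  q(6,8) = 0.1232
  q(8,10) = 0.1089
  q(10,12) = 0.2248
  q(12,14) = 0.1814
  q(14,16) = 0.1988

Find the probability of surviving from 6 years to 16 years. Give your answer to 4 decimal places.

P(survive 6→16) = (1 − 0.1232) × (1 − 0.1089) × (1 − 0.2248) × (1 − 0.1814) × (1 − 0.1988).
= 0.8768 × 0.8911 × 0.7752 × 0.8186 × 0.8012 = 0.397240.

0.3972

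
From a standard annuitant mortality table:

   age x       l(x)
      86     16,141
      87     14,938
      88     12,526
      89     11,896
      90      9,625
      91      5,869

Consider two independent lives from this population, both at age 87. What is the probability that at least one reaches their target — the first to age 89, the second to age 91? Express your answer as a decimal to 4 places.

p₁ = l(89)/l(87) = 11,896/14,938 = 0.796358; p₂ = l(91)/l(87) = 5,869/14,938 = 0.392891.
P(at least one) = 1 − (1−p₁)(1−p₂) = 1 − 0.203642 × 0.607109 = 0.876367.

0.8764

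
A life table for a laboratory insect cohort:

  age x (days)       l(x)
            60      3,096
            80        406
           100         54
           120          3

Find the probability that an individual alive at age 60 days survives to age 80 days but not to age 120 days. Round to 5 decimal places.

This is the probability of reaching 80 but not 120, conditional on being alive at 60: (l(80) − l(120)) / l(60).
= (406 − 3) / 3,096 = 403 / 3,096 = 0.130168.

0.13017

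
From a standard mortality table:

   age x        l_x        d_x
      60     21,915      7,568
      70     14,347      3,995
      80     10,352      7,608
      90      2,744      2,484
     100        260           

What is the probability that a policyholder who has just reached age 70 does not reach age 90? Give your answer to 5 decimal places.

0.80874

P(die before 90 | alive at 70) = 1 − l_90/l_70 = 1 − 2,744/14,347 = (11,603)/14,347 = 0.808741.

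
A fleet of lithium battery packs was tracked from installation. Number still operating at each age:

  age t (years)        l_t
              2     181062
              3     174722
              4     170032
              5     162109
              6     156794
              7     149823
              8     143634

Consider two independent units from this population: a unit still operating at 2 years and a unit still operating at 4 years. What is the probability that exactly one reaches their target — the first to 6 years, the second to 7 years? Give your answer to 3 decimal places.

0.221

p₁ = l_6/l_2 = 156794/181062 = 0.865969; p₂ = l_7/l_4 = 149823/170032 = 0.881146.
P(exactly one) = p₁(1−p₂) + (1−p₁)p₂ = 0.102924 + 0.118101 = 0.221025.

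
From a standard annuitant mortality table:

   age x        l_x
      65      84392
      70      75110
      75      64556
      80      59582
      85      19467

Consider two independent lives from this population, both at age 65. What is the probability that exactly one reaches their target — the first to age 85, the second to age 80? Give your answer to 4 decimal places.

0.6110

p₁ = l_85/l_65 = 19467/84392 = 0.230674; p₂ = l_80/l_65 = 59582/84392 = 0.706015.
P(exactly one) = p₁(1−p₂) + (1−p₁)p₂ = 0.067815 + 0.543156 = 0.610970.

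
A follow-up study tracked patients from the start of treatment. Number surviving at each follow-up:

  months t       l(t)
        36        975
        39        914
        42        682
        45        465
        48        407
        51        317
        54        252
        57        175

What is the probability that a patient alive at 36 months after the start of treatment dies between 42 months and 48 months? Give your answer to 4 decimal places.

This is the probability of reaching 42 but not 48, conditional on being alive at 36: (l(42) − l(48)) / l(36).
= (682 − 407) / 975 = 275 / 975 = 0.282051.

0.2821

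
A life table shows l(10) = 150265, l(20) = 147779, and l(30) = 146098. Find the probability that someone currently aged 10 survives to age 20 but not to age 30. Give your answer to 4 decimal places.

0.0112

This is the probability of reaching 20 but not 30, conditional on being alive at 10: (l(20) − l(30)) / l(10).
= (147779 − 146098) / 150265 = 1681 / 150265 = 0.011187.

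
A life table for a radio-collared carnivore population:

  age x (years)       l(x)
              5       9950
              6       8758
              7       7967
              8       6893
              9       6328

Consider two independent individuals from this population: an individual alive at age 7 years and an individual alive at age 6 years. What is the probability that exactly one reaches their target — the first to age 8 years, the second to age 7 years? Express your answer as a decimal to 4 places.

p₁ = l(8)/l(7) = 6893/7967 = 0.865194; p₂ = l(7)/l(6) = 7967/8758 = 0.909683.
P(exactly one) = p₁(1−p₂) + (1−p₁)p₂ = 0.078142 + 0.122631 = 0.200772.

0.2008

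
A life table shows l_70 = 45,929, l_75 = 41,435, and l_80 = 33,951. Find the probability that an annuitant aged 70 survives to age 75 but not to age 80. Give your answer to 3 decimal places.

0.163

This is the probability of reaching 75 but not 80, conditional on being alive at 70: (l_75 − l_80) / l_70.
= (41,435 − 33,951) / 45,929 = 7,484 / 45,929 = 0.162947.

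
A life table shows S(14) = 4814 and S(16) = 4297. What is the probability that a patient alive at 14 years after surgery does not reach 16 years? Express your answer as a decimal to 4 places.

0.1074

P(die before 16 | alive at 14) = 1 − S(16)/S(14) = 1 − 4297/4814 = (517)/4814 = 0.107395.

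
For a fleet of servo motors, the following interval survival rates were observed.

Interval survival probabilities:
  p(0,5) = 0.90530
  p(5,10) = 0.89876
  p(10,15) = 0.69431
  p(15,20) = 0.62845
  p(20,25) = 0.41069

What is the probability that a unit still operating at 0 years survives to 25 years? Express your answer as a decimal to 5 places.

0.14581

The overall survival probability is 0.90530 × 0.89876 × 0.69431 × 0.62845 × 0.41069.
= 0.145806.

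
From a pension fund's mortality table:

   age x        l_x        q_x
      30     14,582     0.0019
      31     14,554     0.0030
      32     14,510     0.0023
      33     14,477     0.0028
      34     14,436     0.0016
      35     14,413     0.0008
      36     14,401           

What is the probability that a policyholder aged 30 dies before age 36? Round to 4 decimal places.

0.0124

P(die before 36 | alive at 30) = 1 − l_36/l_30 = 1 − 14,401/14,582 = (181)/14,582 = 0.012413.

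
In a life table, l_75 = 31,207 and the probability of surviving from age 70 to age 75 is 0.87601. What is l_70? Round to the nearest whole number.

l_70 = l_75 / p = 31,207 / 0.87601 = 35624.

35624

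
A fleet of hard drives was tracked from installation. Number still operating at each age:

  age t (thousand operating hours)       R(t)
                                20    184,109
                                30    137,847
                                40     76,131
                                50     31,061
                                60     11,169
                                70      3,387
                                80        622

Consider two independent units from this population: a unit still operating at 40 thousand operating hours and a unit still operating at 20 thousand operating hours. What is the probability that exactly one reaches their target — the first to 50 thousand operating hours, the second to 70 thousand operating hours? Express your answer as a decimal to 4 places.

0.4114

p₁ = R(50)/R(40) = 31,061/76,131 = 0.407994; p₂ = R(70)/R(20) = 3,387/184,109 = 0.018397.
P(exactly one) = p₁(1−p₂) + (1−p₁)p₂ = 0.400488 + 0.010891 = 0.411379.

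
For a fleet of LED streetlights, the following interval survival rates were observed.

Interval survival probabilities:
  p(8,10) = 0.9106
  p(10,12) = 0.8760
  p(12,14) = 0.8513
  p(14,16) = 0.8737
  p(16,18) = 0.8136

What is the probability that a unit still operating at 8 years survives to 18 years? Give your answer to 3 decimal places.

0.483

The overall survival probability is 0.9106 × 0.8760 × 0.8513 × 0.8737 × 0.8136.
= 0.482712.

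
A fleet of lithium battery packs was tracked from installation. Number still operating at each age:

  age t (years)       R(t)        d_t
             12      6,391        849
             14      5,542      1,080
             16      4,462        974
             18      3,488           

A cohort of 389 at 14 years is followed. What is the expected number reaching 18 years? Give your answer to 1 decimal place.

244.8

The relevant probability is 3,488/5,542 = 0.629376.
Expected number = 389 × 0.629376 = 244.8.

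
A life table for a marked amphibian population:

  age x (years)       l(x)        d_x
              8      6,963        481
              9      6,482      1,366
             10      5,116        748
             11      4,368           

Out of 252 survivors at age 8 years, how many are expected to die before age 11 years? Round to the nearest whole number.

The relevant probability is 1 − 4,368/6,963 = 0.372684.
Expected number = 252 × 0.372684 = 94.

94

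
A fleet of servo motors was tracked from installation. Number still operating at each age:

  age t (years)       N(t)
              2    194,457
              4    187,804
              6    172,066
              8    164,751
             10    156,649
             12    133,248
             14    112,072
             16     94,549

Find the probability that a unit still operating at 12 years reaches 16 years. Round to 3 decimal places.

0.710

The conditional survival probability is N(16)/N(12) = 94,549/133,248 = 0.709572.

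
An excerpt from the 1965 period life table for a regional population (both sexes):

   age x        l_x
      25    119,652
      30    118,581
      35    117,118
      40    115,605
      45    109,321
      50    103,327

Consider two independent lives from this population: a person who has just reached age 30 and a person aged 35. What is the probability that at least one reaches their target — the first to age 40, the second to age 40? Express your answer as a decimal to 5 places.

0.99968

p₁ = l_40/l_30 = 115,605/118,581 = 0.974903; p₂ = l_40/l_35 = 115,605/117,118 = 0.987081.
P(at least one) = 1 − (1−p₁)(1−p₂) = 1 − 0.025097 × 0.012919 = 0.999676.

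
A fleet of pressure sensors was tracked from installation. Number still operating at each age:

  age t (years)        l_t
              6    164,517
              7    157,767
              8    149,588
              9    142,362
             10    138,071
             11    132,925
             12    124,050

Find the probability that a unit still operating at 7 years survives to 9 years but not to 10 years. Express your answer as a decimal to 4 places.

This is the probability of reaching 9 but not 10, conditional on being operational at 7: (l_9 − l_10) / l_7.
= (142,362 − 138,071) / 157,767 = 4,291 / 157,767 = 0.027198.

0.0272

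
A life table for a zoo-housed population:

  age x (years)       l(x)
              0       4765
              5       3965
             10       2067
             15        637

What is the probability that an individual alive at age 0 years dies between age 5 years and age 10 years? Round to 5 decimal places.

This is the probability of reaching 5 but not 10, conditional on being alive at 0: (l(5) − l(10)) / l(0).
= (3965 − 2067) / 4765 = 1898 / 4765 = 0.398321.

0.39832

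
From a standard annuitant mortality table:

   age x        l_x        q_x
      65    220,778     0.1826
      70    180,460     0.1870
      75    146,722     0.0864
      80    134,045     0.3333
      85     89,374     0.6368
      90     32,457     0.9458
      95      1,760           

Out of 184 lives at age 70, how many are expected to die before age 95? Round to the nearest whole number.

182

The relevant probability is 1 − 1,760/180,460 = 0.990247.
Expected number = 184 × 0.990247 = 182.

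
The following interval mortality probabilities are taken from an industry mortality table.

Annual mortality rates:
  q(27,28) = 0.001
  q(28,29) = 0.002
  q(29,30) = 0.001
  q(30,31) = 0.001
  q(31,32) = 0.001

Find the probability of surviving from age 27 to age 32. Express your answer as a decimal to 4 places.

0.9940

The overall survival probability is (1 − 0.001) × (1 − 0.002) × (1 − 0.001) × (1 − 0.001) × (1 − 0.001).
= 0.999 × 0.998 × 0.999 × 0.999 × 0.999 = 0.994014.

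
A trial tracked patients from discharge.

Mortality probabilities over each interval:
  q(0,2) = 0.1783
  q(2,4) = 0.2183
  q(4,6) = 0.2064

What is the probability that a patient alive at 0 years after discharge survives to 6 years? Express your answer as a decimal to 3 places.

Survival from 0 to 6 is the product of surviving each interval: (1 − 0.1783) × (1 − 0.2183) × (1 − 0.2064).
= 0.8217 × 0.7817 × 0.7936 = 0.509747.

0.510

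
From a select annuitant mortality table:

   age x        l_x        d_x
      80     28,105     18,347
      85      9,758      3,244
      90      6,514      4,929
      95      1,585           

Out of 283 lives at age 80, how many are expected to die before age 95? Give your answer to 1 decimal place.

The relevant probability is 1 − 1,585/28,105 = 0.943604.
Expected number = 283 × 0.943604 = 267.0.

267.0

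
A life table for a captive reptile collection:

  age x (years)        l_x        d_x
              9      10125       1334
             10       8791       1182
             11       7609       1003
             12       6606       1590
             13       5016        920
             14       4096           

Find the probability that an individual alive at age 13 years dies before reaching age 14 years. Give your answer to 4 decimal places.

P(die before 14 | alive at 13) = 1 − l_14/l_13 = 1 − 4096/5016 = (920)/5016 = 0.183413.

0.1834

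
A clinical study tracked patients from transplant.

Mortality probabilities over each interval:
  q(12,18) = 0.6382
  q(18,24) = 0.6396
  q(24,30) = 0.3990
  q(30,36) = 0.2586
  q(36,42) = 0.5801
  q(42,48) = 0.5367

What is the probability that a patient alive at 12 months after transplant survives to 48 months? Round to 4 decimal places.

Chaining the interval survival probabilities: (1 − 0.6382) × (1 − 0.6396) × (1 − 0.3990) × (1 − 0.2586) × (1 − 0.5801) × (1 − 0.5367).
= 0.3618 × 0.3604 × 0.6010 × 0.7414 × 0.4199 × 0.4633 = 0.011303.

0.0113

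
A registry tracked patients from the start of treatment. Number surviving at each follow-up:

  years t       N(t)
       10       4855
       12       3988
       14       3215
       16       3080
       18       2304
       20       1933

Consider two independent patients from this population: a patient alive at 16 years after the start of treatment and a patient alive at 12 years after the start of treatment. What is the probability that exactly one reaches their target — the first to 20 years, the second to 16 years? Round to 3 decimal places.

0.431

p₁ = N(20)/N(16) = 1933/3080 = 0.627597; p₂ = N(16)/N(12) = 3080/3988 = 0.772317.
P(exactly one) = p₁(1−p₂) + (1−p₁)p₂ = 0.142893 + 0.287613 = 0.430506.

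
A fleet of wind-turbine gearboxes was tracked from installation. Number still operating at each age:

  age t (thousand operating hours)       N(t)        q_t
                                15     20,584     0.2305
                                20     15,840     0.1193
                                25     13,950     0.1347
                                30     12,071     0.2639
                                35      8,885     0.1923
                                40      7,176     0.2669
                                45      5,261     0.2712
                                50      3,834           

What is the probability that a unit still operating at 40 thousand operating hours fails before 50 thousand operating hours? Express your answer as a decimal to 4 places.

0.4657

P(fail before 50 | operational at 40) = 1 − N(50)/N(40) = 1 − 3,834/7,176 = (3,342)/7,176 = 0.465719.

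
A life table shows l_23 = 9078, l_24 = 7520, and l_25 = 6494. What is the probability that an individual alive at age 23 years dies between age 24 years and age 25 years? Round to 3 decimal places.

0.113

This is the probability of reaching 24 but not 25, conditional on being alive at 23: (l_24 − l_25) / l_23.
= (7520 − 6494) / 9078 = 1026 / 9078 = 0.113020.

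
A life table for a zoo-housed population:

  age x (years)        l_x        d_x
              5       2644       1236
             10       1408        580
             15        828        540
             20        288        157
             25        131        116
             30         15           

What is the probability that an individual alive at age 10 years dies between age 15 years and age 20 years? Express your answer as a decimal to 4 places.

This is the probability of reaching 15 but not 20, conditional on being alive at 10: (l_15 − l_20) / l_10.
= (828 − 288) / 1408 = 540 / 1408 = 0.383523.

0.3835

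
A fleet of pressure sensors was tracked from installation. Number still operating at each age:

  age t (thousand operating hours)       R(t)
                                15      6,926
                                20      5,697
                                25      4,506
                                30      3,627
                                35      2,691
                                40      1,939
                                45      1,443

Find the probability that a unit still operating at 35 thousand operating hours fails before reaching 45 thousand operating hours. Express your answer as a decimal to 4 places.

0.4638

P(fail before 45 | operational at 35) = 1 − R(45)/R(35) = 1 − 1,443/2,691 = (1,248)/2,691 = 0.463768.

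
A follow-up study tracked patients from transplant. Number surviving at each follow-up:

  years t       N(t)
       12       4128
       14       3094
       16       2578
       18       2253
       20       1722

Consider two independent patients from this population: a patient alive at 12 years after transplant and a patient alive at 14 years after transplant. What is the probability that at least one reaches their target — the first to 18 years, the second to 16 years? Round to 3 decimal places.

0.924

p₁ = N(18)/N(12) = 2253/4128 = 0.545785; p₂ = N(16)/N(14) = 2578/3094 = 0.833226.
P(at least one) = 1 − (1−p₁)(1−p₂) = 1 − 0.454215 × 0.166774 = 0.924249.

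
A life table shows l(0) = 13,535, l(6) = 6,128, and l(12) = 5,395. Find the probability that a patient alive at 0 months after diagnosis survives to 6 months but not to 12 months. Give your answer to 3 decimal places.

This is the probability of reaching 6 but not 12, conditional on being alive at 0: (l(6) − l(12)) / l(0).
= (6,128 − 5,395) / 13,535 = 733 / 13,535 = 0.054156.

0.054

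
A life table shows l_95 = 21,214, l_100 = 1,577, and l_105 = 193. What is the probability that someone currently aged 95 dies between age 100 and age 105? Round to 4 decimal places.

0.0652

We want 5|5q95 = (l_100 − l_105)/l_95.
This is the probability of reaching 100 but not 105, conditional on being alive at 95: (l_100 − l_105) / l_95.
= (1,577 − 193) / 21,214 = 1,384 / 21,214 = 0.065240.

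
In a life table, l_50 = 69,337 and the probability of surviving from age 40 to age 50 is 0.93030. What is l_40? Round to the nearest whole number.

l_40 = l_50 / p = 69,337 / 0.93030 = 74532.

74532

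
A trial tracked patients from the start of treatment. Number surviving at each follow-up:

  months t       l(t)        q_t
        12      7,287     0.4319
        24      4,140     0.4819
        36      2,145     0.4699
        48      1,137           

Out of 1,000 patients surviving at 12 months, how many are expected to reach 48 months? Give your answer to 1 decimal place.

156.0

The relevant probability is 1,137/7,287 = 0.156031.
Expected number = 1,000 × 0.156031 = 156.0.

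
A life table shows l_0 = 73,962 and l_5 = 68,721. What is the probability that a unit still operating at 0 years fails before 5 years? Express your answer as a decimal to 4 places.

0.0709

P(fail before 5 | operational at 0) = 1 − l_5/l_0 = 1 − 68,721/73,962 = (5,241)/73,962 = 0.070861.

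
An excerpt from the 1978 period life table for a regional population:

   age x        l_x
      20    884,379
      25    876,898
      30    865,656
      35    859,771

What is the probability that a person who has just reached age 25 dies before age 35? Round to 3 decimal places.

P(die before 35 | alive at 25) = 1 − l_35/l_25 = 1 − 859,771/876,898 = (17,127)/876,898 = 0.019531.

0.020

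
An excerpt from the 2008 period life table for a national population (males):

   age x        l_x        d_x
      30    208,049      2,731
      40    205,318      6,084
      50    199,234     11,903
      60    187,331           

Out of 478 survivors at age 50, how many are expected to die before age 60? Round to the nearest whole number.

29

The relevant probability is 1 − 187,331/199,234 = 0.059744.
Expected number = 478 × 0.059744 = 29.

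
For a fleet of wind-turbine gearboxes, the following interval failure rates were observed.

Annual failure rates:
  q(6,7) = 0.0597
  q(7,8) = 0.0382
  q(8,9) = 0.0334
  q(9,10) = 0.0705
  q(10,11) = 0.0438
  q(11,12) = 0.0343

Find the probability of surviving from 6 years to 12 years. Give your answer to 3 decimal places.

0.750

Chaining the interval survival probabilities: (1 − 0.0597) × (1 − 0.0382) × (1 − 0.0334) × (1 − 0.0705) × (1 − 0.0438) × (1 − 0.0343).
= 0.9403 × 0.9618 × 0.9666 × 0.9295 × 0.9562 × 0.9657 = 0.750306.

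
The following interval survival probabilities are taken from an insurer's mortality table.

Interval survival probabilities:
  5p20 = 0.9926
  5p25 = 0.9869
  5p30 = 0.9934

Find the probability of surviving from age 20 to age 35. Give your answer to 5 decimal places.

Survival from 20 to 35 is the product of surviving each interval: 0.9926 × 0.9869 × 0.9934.
= 0.973132.

0.97313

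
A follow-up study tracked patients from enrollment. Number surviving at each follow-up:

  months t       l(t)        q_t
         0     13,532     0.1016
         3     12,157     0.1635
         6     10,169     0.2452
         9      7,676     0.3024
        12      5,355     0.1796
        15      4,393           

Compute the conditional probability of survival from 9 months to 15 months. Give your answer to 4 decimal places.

The conditional survival probability is l(15)/l(9) = 4,393/7,676 = 0.572303.

0.5723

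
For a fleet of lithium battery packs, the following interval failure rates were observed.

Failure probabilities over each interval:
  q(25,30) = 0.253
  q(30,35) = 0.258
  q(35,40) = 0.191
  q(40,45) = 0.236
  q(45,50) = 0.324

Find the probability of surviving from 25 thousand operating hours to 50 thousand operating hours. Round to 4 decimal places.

Survival from 25 to 50 is the product of surviving each interval: (1 − 0.253) × (1 − 0.258) × (1 − 0.191) × (1 − 0.236) × (1 − 0.324).
= 0.747 × 0.742 × 0.809 × 0.764 × 0.676 = 0.231586.

0.2316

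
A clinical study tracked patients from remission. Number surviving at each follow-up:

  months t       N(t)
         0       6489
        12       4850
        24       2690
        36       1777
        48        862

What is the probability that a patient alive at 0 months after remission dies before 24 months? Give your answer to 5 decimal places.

P(die before 24 | alive at 0) = 1 − N(24)/N(0) = 1 − 2690/6489 = (3799)/6489 = 0.585452.

0.58545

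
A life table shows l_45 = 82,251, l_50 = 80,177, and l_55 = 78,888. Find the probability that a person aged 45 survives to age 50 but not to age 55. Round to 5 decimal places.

We want 5|5q45 = (l_50 − l_55)/l_45.
This is the probability of reaching 50 but not 55, conditional on being alive at 45: (l_50 − l_55) / l_45.
= (80,177 − 78,888) / 82,251 = 1,289 / 82,251 = 0.015672.

0.01567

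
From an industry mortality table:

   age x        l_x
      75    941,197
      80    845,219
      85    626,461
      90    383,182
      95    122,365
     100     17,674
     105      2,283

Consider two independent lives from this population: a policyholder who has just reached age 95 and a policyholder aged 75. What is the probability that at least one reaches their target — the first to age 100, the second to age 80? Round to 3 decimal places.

p₁ = l_100/l_95 = 17,674/122,365 = 0.144437; p₂ = l_80/l_75 = 845,219/941,197 = 0.898026.
P(at least one) = 1 − (1−p₁)(1−p₂) = 1 − 0.855563 × 0.101974 = 0.912755.

0.913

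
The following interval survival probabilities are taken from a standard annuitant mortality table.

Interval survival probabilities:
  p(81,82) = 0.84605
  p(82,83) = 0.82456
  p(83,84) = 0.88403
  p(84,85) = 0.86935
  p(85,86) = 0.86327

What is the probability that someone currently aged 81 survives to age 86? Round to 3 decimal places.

0.463

Chaining the interval survival probabilities: 0.84605 × 0.82456 × 0.88403 × 0.86935 × 0.86327.
= 0.462835.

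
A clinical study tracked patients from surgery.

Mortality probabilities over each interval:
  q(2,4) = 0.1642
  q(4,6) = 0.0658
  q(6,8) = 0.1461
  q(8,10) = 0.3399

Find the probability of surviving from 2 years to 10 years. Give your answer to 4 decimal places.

Chaining the interval survival probabilities: (1 − 0.1642) × (1 − 0.0658) × (1 − 0.1461) × (1 − 0.3399).
= 0.8358 × 0.9342 × 0.8539 × 0.6601 = 0.440108.

0.4401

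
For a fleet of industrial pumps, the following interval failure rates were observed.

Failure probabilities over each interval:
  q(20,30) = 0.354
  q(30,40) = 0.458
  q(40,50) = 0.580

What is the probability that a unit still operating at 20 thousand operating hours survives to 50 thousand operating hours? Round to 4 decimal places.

0.1471

Survival from 20 to 50 is the product of surviving each interval: (1 − 0.354) × (1 − 0.458) × (1 − 0.580).
= 0.646 × 0.542 × 0.420 = 0.147055.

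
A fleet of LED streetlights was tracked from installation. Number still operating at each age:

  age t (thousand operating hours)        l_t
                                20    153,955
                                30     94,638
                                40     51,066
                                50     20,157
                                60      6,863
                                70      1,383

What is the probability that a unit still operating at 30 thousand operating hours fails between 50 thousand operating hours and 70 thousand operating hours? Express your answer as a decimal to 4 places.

0.1984

This is the probability of reaching 50 but not 70, conditional on being operational at 30: (l_50 − l_70) / l_30.
= (20,157 − 1,383) / 94,638 = 18,774 / 94,638 = 0.198377.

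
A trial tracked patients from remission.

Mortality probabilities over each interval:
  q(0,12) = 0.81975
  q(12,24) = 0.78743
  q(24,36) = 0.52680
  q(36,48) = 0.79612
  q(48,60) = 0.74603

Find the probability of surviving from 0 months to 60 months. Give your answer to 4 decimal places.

0.0009

The overall survival probability is (1 − 0.81975) × (1 − 0.78743) × (1 − 0.52680) × (1 − 0.79612) × (1 − 0.74603).
= 0.18025 × 0.21257 × 0.47320 × 0.20388 × 0.25397 = 0.000939.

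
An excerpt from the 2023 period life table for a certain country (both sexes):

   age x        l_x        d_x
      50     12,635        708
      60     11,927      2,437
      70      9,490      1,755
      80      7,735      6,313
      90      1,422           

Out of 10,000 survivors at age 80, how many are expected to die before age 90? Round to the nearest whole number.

The relevant probability is 1 − 1,422/7,735 = 0.816160.
Expected number = 10,000 × 0.816160 = 8162.

8162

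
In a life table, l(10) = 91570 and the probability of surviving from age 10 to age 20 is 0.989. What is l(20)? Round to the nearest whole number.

90563

l(20) = l(10) × p = 91570 × 0.989 = 90563.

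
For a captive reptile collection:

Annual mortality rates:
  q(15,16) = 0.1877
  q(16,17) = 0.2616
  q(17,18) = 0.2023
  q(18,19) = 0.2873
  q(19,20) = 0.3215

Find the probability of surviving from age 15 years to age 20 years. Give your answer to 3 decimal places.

Chaining the interval survival probabilities: (1 − 0.1877) × (1 − 0.2616) × (1 − 0.2023) × (1 − 0.2873) × (1 − 0.3215).
= 0.8123 × 0.7384 × 0.7977 × 0.7127 × 0.6785 = 0.231369.

0.231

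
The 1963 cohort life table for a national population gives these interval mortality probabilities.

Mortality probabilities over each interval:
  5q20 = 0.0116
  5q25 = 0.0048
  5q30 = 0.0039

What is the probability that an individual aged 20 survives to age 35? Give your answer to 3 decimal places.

0.980

Chaining the interval survival probabilities: (1 − 0.0116) × (1 − 0.0048) × (1 − 0.0039).
= 0.9884 × 0.9952 × 0.9961 = 0.979819.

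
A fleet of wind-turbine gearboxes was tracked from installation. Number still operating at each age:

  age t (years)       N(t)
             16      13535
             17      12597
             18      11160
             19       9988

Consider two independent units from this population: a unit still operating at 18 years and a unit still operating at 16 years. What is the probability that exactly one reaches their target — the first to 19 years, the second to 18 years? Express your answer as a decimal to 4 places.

p₁ = N(19)/N(18) = 9988/11160 = 0.894982; p₂ = N(18)/N(16) = 11160/13535 = 0.824529.
P(exactly one) = p₁(1−p₂) + (1−p₁)p₂ = 0.157043 + 0.086590 = 0.243634.

0.2436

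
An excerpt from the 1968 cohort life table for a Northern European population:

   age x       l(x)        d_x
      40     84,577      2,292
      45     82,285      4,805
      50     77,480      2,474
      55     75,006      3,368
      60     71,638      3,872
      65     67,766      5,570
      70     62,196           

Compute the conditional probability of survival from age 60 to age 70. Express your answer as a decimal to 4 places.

0.8682

The conditional survival probability is l(70)/l(60) = 62,196/71,638 = 0.868198.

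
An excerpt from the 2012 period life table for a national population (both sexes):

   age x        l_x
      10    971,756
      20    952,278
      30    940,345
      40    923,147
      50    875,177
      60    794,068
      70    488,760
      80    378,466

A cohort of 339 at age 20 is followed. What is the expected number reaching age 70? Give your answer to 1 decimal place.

The relevant probability is 488,760/952,278 = 0.513253.
Expected number = 339 × 0.513253 = 174.0.

174.0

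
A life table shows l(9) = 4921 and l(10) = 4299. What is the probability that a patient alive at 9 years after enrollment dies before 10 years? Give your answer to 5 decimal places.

0.12640

P(die before 10 | alive at 9) = 1 − l(10)/l(9) = 1 − 4299/4921 = (622)/4921 = 0.126397.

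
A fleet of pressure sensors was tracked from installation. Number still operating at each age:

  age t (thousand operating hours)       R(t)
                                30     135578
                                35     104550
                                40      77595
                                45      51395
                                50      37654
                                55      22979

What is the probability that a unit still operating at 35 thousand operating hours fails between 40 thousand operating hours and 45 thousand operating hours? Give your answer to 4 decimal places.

0.2506

This is the probability of reaching 40 but not 45, conditional on being operational at 35: (R(40) − R(45)) / R(35).
= (77595 − 51395) / 104550 = 26200 / 104550 = 0.250598.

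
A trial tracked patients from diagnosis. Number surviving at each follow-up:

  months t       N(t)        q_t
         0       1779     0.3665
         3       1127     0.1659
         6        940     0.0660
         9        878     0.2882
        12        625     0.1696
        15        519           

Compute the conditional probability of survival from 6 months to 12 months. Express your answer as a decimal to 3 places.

The conditional survival probability is N(12)/N(6) = 625/940 = 0.664894.

0.665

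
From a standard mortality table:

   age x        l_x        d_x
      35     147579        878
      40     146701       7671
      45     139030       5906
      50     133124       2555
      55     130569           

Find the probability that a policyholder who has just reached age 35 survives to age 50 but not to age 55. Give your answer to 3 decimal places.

0.017

We want 15|5q35 = (l_50 − l_55)/l_35.
This is the probability of reaching 50 but not 55, conditional on being alive at 35: (l_50 − l_55) / l_35.
= (133124 − 130569) / 147579 = 2555 / 147579 = 0.017313.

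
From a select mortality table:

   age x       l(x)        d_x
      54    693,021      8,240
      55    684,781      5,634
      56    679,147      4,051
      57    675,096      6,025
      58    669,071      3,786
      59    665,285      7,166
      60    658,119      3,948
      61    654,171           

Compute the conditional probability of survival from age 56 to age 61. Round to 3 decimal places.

0.963

The conditional survival probability is l(61)/l(56) = 654,171/679,147 = 0.963224.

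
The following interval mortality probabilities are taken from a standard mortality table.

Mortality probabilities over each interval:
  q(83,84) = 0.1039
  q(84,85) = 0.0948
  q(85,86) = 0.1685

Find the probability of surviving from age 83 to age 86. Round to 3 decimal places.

0.674

Chaining the interval survival probabilities: (1 − 0.1039) × (1 − 0.0948) × (1 − 0.1685).
= 0.8961 × 0.9052 × 0.8315 = 0.674471.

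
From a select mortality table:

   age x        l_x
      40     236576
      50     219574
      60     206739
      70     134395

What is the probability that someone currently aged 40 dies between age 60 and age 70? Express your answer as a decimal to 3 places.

This is the probability of reaching 60 but not 70, conditional on being alive at 40: (l_60 − l_70) / l_40.
= (206739 − 134395) / 236576 = 72344 / 236576 = 0.305796.

0.306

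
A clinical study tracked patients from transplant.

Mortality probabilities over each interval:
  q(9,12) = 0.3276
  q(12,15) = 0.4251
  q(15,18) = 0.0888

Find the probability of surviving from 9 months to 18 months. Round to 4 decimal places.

The overall survival probability is (1 − 0.3276) × (1 − 0.4251) × (1 − 0.0888).
= 0.6724 × 0.5749 × 0.9112 = 0.352236.

0.3522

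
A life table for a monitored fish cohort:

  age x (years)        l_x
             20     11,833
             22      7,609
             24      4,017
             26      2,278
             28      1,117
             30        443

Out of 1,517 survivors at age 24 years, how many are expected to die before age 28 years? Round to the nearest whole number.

The relevant probability is 1 − 1,117/4,017 = 0.721932.
Expected number = 1,517 × 0.721932 = 1095.

1095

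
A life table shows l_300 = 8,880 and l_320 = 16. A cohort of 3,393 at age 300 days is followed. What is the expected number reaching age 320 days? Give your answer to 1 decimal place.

The relevant probability is 16/8,880 = 0.001802.
Expected number = 3,393 × 0.001802 = 6.1.

6.1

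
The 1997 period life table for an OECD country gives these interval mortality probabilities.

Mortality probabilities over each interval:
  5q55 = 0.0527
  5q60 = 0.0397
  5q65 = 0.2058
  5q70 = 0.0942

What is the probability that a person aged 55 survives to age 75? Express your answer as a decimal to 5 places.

20p55 = (1 − 0.0527) × (1 − 0.0397) × (1 − 0.2058) × (1 − 0.0942).
= 0.9473 × 0.9603 × 0.7942 × 0.9058 = 0.654420.

0.65442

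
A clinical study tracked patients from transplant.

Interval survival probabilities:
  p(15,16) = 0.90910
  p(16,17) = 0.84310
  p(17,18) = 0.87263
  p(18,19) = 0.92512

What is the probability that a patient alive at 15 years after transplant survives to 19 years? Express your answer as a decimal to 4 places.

P(survive 15→19) = 0.90910 × 0.84310 × 0.87263 × 0.92512.
= 0.618755.

0.6188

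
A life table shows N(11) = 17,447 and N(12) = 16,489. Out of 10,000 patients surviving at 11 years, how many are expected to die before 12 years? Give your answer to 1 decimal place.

549.1

The relevant probability is 1 − 16,489/17,447 = 0.054909.
Expected number = 10,000 × 0.054909 = 549.1.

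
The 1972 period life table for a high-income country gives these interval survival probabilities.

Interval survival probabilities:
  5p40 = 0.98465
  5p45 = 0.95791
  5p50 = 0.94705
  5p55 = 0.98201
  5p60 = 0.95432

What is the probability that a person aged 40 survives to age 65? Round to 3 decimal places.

0.837

Chaining the interval survival probabilities: 0.98465 × 0.95791 × 0.94705 × 0.98201 × 0.95432.
= 0.837123.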